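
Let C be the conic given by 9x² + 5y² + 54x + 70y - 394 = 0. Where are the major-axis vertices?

(-3, -19) and (-3, 5)

Group the x- and y-terms: 9(x² + 6x) + 5(y² + 14y) = 394
Completing the square gives 9(x + 3)² + 5(y + 7)² = 394 + 81 + 245 = 720.
Dividing both sides by 720: (x + 3)²/80 + (y + 7)²/144 = 1
Ellipse, center (-3, -7), major axis vertical; a² = 144, b² = 80.
a = 12. Vertices at (h, k ± a).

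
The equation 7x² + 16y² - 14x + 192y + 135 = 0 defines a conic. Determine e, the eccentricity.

Rearranging, 7(x² - 2x) + 16(y² + 12y) = -135.
Completing the square gives 7(x - 1)² + 16(y + 6)² = -135 + 7 + 576 = 448.
Divide through by 448 to get (x - 1)²/64 + (y + 6)²/28 = 1.
Ellipse, center (1, -6), major axis horizontal; a² = 64, b² = 28.
c² = a² - b² = 36, so c = 6.
e = c/a = 6/8 = 3/4.

e = 3/4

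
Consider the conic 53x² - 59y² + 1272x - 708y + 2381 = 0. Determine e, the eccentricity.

e = 4√413/59

Rearranging, 53(x² + 24x) -59(y² + 12y) = -2381.
Complete the square in x and y: 53(x + 12)² -59(y + 6)² = -2381 + 7632 - 2124 = 3127
Divide by 3127: (x + 12)²/59 - (y + 6)²/53 = 1
Hyperbola, center (-12, -6), transverse axis horizontal; a² = 59, b² = 53.
c² = a² + b² = 112, so c = 4√7.
e = c/a = 4√7/√59 = 4√413/59.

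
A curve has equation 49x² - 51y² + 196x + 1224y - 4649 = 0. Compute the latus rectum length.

102/7

Rearranging, 49(x² + 4x) -51(y² - 24y) = 4649.
Complete the square: 49(x + 2)² -51(y - 12)² = 4649 + 196 - 7344 = -2499
Divide by -2499: (y - 12)²/49 - (x + 2)²/51 = 1
Hyperbola, center (-2, 12), transverse axis vertical; a² = 49, b² = 51.
Latus rectum length = 2b²/a = 2·51/7 = 102/7.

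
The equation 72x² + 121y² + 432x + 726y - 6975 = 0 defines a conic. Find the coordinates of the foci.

(-10, -3) and (4, -3)

Rearranging, 72(x² + 6x) + 121(y² + 6y) = 6975.
Completing the square gives 72(x + 3)² + 121(y + 3)² = 6975 + 648 + 1089 = 8712.
Divide by 8712: (x + 3)²/121 + (y + 3)²/72 = 1
Ellipse, center (-3, -3), major axis horizontal; a² = 121, b² = 72.
c² = a² - b² = 121 - 72 = 49, so c = 7.
Foci lie on the horizontal axis through the center: (h ± c, k).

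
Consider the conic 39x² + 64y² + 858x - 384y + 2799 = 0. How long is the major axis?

16

Group: 39(x² + 22x) + 64(y² - 6y) = -2799
Complete the square: 39(x + 11)² + 64(y - 3)² = -2799 + 4719 + 576 = 2496
Dividing both sides by 2496: (x + 11)²/64 + (y - 3)²/39 = 1
Ellipse, center (-11, 3), major axis horizontal; a² = 64, b² = 39.
a² = 64 so a = 8; the major axis has length 2a = 16.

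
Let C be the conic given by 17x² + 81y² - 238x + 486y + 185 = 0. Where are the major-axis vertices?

(-2, -3) and (16, -3)

Rearranging, 17(x² - 14x) + 81(y² + 6y) = -185.
17(x - 7)² + 81(y + 3)² = -185 + 833 + 729 = 1377
Dividing both sides by 1377: (x - 7)²/81 + (y + 3)²/17 = 1
Ellipse, center (7, -3), major axis horizontal; a² = 81, b² = 17.
a = 9. Vertices at (h ± a, k).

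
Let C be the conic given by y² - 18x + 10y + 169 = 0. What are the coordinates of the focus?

Only y is squared. Complete the square in y: (y + 5)² = 18(x - 8).
Vertex (8, -5); 4p = 18 so p = 9/2. Opens right.
Focus is p units from the vertex along the axis: (h + p, k).

(25/2, -5)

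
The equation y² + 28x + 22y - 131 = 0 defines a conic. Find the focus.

Only y is squared. Complete the square in y: (y + 11)² = -28(x - 9).
Vertex (9, -11); 4p = -28 so p = -7. Opens left.
Focus is p units from the vertex along the axis: (h + p, k).

(2, -11)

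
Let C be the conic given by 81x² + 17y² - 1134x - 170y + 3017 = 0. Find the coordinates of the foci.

Group the x- and y-terms: 81(x² - 14x) + 17(y² - 10y) = -3017
81(x - 7)² + 17(y - 5)² = -3017 + 3969 + 425 = 1377
Dividing both sides by 1377: (x - 7)²/17 + (y - 5)²/81 = 1
Ellipse, center (7, 5), major axis vertical; a² = 81, b² = 17.
c² = a² - b² = 81 - 17 = 64, so c = 8.
Foci lie on the vertical axis through the center: (h, k ± c).

(7, -3) and (7, 13)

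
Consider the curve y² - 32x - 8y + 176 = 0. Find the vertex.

(5, 4)

Only y is squared. Complete the square in y: (y - 4)² = 32(x - 5).
Vertex (5, 4); 4p = 32 so p = 8. Opens right.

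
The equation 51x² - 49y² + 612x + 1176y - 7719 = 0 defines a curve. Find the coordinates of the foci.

Rearranging, 51(x² + 12x) -49(y² - 24y) = 7719.
Complete the square: 51(x + 6)² -49(y - 12)² = 7719 + 1836 - 7056 = 2499
Divide through by 2499 to get (x + 6)²/49 - (y - 12)²/51 = 1.
Hyperbola, center (-6, 12), transverse axis horizontal; a² = 49, b² = 51.
c² = a² + b² = 49 + 51 = 100, so c = 10.
Foci lie on the horizontal axis through the center: (h ± c, k).

(-16, 12) and (4, 12)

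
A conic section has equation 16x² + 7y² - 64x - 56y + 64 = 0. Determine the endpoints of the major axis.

Group the x- and y-terms: 16(x² - 4x) + 7(y² - 8y) = -64
16(x - 2)² + 7(y - 4)² = -64 + 64 + 112 = 112
Divide by 112: (x - 2)²/7 + (y - 4)²/16 = 1
Ellipse, center (2, 4), major axis vertical; a² = 16, b² = 7.
a = 4. Vertices at (h, k ± a).

(2, 0) and (2, 8)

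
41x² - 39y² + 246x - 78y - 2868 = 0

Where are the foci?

(-3 - 4√10, -1) and (-3 + 4√10, -1)

Group: 41(x² + 6x) -39(y² + 2y) = 2868
Completing the square gives 41(x + 3)² -39(y + 1)² = 2868 + 369 - 39 = 3198.
Dividing both sides by 3198: (x + 3)²/78 - (y + 1)²/82 = 1
Hyperbola, center (-3, -1), transverse axis horizontal; a² = 78, b² = 82.
c² = a² + b² = 78 + 82 = 160, so c = 4√10.
Foci lie on the horizontal axis through the center: (h ± c, k).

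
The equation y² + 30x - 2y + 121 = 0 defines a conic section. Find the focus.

Only y is squared. Complete the square in y: (y - 1)² = -30(x + 4).
Vertex (-4, 1); 4p = -30 so p = -15/2. Opens left.
Focus is p units from the vertex along the axis: (h + p, k).

(-23/2, 1)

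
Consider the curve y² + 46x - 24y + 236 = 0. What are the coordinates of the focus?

Only y is squared. Complete the square in y: (y - 12)² = -46(x + 2).
Vertex (-2, 12); 4p = -46 so p = -23/2. Opens left.
Focus is p units from the vertex along the axis: (h + p, k).

(-27/2, 12)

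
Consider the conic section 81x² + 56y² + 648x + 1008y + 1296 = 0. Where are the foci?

(-4, -14) and (-4, -4)

Group: 81(x² + 8x) + 56(y² + 18y) = -1296
Completing the square gives 81(x + 4)² + 56(y + 9)² = -1296 + 1296 + 4536 = 4536.
Divide by 4536: (x + 4)²/56 + (y + 9)²/81 = 1
Ellipse, center (-4, -9), major axis vertical; a² = 81, b² = 56.
c² = a² - b² = 81 - 56 = 25, so c = 5.
Foci lie on the vertical axis through the center: (h, k ± c).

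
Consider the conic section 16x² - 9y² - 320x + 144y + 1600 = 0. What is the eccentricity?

e = 5/4

Group the x- and y-terms: 16(x² - 20x) -9(y² - 16y) = -1600
16(x - 10)² -9(y - 8)² = -1600 + 1600 - 576 = -576
Dividing both sides by -576: (y - 8)²/64 - (x - 10)²/36 = 1
Hyperbola, center (10, 8), transverse axis vertical; a² = 64, b² = 36.
c² = a² + b² = 100, so c = 10.
e = c/a = 10/8 = 5/4.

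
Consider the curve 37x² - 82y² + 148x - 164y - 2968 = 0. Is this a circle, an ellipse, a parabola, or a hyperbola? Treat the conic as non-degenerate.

No xy term. Coefficients of x² and y² are A = 37, C = -82.
A and C have opposite signs ⇒ hyperbola.

hyperbola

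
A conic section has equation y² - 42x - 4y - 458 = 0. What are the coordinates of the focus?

Only y is squared. Complete the square in y: (y - 2)² = 42(x + 11).
Vertex (-11, 2); 4p = 42 so p = 21/2. Opens right.
Focus is p units from the vertex along the axis: (h + p, k).

(-1/2, 2)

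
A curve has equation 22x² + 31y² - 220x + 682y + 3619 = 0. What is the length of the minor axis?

22(x² - 10x) + 31(y² + 22y) = -3619
Complete the square in x and y: 22(x - 5)² + 31(y + 11)² = -3619 + 550 + 3751 = 682
Divide by 682: (x - 5)²/31 + (y + 11)²/22 = 1
Ellipse, center (5, -11), major axis horizontal; a² = 31, b² = 22.
b² = 22 so b = √22; the minor axis has length 2b = 2√22.

2√22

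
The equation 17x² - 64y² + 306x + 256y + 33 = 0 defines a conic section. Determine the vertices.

(-17, 2) and (-1, 2)

Rearranging, 17(x² + 18x) -64(y² - 4y) = -33.
Complete the square: 17(x + 9)² -64(y - 2)² = -33 + 1377 - 256 = 1088
Dividing both sides by 1088: (x + 9)²/64 - (y - 2)²/17 = 1
Hyperbola, center (-9, 2), transverse axis horizontal; a² = 64, b² = 17.
a = 8. Vertices at (h ± a, k).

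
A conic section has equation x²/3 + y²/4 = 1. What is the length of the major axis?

Center (0, 0). The larger denominator 4 sits under the y-term, so the major axis is vertical; a² = 4, b² = 3.
a² = 4 so a = 2; the major axis has length 2a = 4.

4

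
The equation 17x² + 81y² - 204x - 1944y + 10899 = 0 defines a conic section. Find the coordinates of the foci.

(-2, 12) and (14, 12)

Rearranging, 17(x² - 12x) + 81(y² - 24y) = -10899.
17(x - 6)² + 81(y - 12)² = -10899 + 612 + 11664 = 1377
Divide through by 1377 to get (x - 6)²/81 + (y - 12)²/17 = 1.
Ellipse, center (6, 12), major axis horizontal; a² = 81, b² = 17.
c² = a² - b² = 81 - 17 = 64, so c = 8.
Foci lie on the horizontal axis through the center: (h ± c, k).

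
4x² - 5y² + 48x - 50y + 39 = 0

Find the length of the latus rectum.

Group: 4(x² + 12x) -5(y² + 10y) = -39
Complete the square: 4(x + 6)² -5(y + 5)² = -39 + 144 - 125 = -20
Divide through by -20 to get (y + 5)²/4 - (x + 6)²/5 = 1.
Hyperbola, center (-6, -5), transverse axis vertical; a² = 4, b² = 5.
Latus rectum length = 2b²/a = 2·5/2 = 5.

5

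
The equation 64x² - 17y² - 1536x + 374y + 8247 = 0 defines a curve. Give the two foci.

Rearranging, 64(x² - 24x) -17(y² - 22y) = -8247.
Complete the square in x and y: 64(x - 12)² -17(y - 11)² = -8247 + 9216 - 2057 = -1088
Divide through by -1088 to get (y - 11)²/64 - (x - 12)²/17 = 1.
Hyperbola, center (12, 11), transverse axis vertical; a² = 64, b² = 17.
c² = a² + b² = 64 + 17 = 81, so c = 9.
Foci lie on the vertical axis through the center: (h, k ± c).

(12, 2) and (12, 20)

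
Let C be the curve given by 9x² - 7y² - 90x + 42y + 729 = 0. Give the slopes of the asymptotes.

3√7/7 and -3√7/7

Collect terms: 9(x² - 10x) -7(y² - 6y) = -729
Completing the square gives 9(x - 5)² -7(y - 3)² = -729 + 225 - 63 = -567.
Dividing both sides by -567: (y - 3)²/81 - (x - 5)²/63 = 1
Hyperbola, center (5, 3), transverse axis vertical; a² = 81, b² = 63.
For a vertical hyperbola the asymptotes have slope ±a/b.
Here that is ±9/3√7 = ±3√7/7.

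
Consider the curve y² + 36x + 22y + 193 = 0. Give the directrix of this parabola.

x = 7

Only y is squared. Complete the square in y: (y + 11)² = -36(x + 2).
Vertex (-2, -11); 4p = -36 so p = -9. Opens left.
Directrix is the vertical line x = h − p = -2 − (-9) = 7.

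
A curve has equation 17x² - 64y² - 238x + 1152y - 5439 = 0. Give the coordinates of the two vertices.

Rearranging, 17(x² - 14x) -64(y² - 18y) = 5439.
Complete the square: 17(x - 7)² -64(y - 9)² = 5439 + 833 - 5184 = 1088
Divide by 1088: (x - 7)²/64 - (y - 9)²/17 = 1
Hyperbola, center (7, 9), transverse axis horizontal; a² = 64, b² = 17.
a = 8. Vertices at (h ± a, k).

(-1, 9) and (15, 9)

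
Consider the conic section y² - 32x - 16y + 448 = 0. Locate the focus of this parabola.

Only y is squared. Complete the square in y: (y - 8)² = 32(x - 12).
Vertex (12, 8); 4p = 32 so p = 8. Opens right.
Focus is p units from the vertex along the axis: (h + p, k).

(20, 8)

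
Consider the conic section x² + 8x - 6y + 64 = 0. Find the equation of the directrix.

Only x is squared. Complete the square in x: (x + 4)² = 6(y - 8).
Vertex (-4, 8); 4p = 6 so p = 3/2. Opens up.
Directrix is the horizontal line y = k − p = 8 − (3/2) = 13/2.

y = 13/2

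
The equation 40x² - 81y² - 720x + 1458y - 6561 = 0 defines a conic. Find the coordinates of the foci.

Rearranging, 40(x² - 18x) -81(y² - 18y) = 6561.
40(x - 9)² -81(y - 9)² = 6561 + 3240 - 6561 = 3240
Dividing both sides by 3240: (x - 9)²/81 - (y - 9)²/40 = 1
Hyperbola, center (9, 9), transverse axis horizontal; a² = 81, b² = 40.
c² = a² + b² = 81 + 40 = 121, so c = 11.
Foci lie on the horizontal axis through the center: (h ± c, k).

(-2, 9) and (20, 9)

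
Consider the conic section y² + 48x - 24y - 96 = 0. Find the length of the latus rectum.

48

Only y is squared. Complete the square in y: (y - 12)² = -48(x - 5).
Vertex (5, 12); 4p = -48 so p = -12. Opens left.
Latus rectum length = |4p| = 48.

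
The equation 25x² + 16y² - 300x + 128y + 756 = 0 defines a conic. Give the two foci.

(6, -7) and (6, -1)

Group: 25(x² - 12x) + 16(y² + 8y) = -756
Complete the square in x and y: 25(x - 6)² + 16(y + 4)² = -756 + 900 + 256 = 400
Divide through by 400 to get (x - 6)²/16 + (y + 4)²/25 = 1.
Ellipse, center (6, -4), major axis vertical; a² = 25, b² = 16.
c² = a² - b² = 25 - 16 = 9, so c = 3.
Foci lie on the vertical axis through the center: (h, k ± c).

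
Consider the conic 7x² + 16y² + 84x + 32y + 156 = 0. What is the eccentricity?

7(x² + 12x) + 16(y² + 2y) = -156
7(x + 6)² + 16(y + 1)² = -156 + 252 + 16 = 112
Divide through by 112 to get (x + 6)²/16 + (y + 1)²/7 = 1.
Ellipse, center (-6, -1), major axis horizontal; a² = 16, b² = 7.
c² = a² - b² = 9, so c = 3.
e = c/a = 3/4.

e = 3/4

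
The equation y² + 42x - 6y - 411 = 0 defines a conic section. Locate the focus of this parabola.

(-1/2, 3)

Only y is squared. Complete the square in y: (y - 3)² = -42(x - 10).
Vertex (10, 3); 4p = -42 so p = -21/2. Opens left.
Focus is p units from the vertex along the axis: (h + p, k).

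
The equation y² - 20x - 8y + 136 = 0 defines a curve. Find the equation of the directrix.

Only y is squared. Complete the square in y: (y - 4)² = 20(x - 6).
Vertex (6, 4); 4p = 20 so p = 5. Opens right.
Directrix is the vertical line x = h − p = 6 − (5) = 1.

x = 1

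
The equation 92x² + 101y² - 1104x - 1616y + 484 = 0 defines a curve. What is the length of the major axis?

92(x² - 12x) + 101(y² - 16y) = -484
Complete the square: 92(x - 6)² + 101(y - 8)² = -484 + 3312 + 6464 = 9292
Divide by 9292: (x - 6)²/101 + (y - 8)²/92 = 1
Ellipse, center (6, 8), major axis horizontal; a² = 101, b² = 92.
a² = 101 so a = √101; the major axis has length 2a = 2√101.

2√101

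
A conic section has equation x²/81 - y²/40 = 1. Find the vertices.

Center (0, 0). The positive term is the x-term, so the transverse axis is horizontal; a² = 81, b² = 40.
a = 9. Vertices at (h ± a, k).

(-9, 0) and (9, 0)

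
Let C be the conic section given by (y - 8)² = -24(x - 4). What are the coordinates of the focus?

Vertex (4, 8); 4p = -24 so p = -6. Opens left.
Focus is p units from the vertex along the axis: (h + p, k).

(-2, 8)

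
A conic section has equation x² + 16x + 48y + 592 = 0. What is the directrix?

Only x is squared. Complete the square in x: (x + 8)² = -48(y + 11).
Vertex (-8, -11); 4p = -48 so p = -12. Opens down.
Directrix is the horizontal line y = k − p = -11 − (-12) = 1.

y = 1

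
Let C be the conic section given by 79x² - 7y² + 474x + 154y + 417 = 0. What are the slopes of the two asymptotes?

Group: 79(x² + 6x) -7(y² - 22y) = -417
Completing the square gives 79(x + 3)² -7(y - 11)² = -417 + 711 - 847 = -553.
Divide through by -553 to get (y - 11)²/79 - (x + 3)²/7 = 1.
Hyperbola, center (-3, 11), transverse axis vertical; a² = 79, b² = 7.
For a vertical hyperbola the asymptotes have slope ±a/b.
Here that is ±√79/√7 = ±√553/7.

√553/7 and -√553/7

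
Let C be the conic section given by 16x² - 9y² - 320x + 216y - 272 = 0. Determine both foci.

16(x² - 20x) -9(y² - 24y) = 272
Complete the square in x and y: 16(x - 10)² -9(y - 12)² = 272 + 1600 - 1296 = 576
Dividing both sides by 576: (x - 10)²/36 - (y - 12)²/64 = 1
Hyperbola, center (10, 12), transverse axis horizontal; a² = 36, b² = 64.
c² = a² + b² = 36 + 64 = 100, so c = 10.
Foci lie on the horizontal axis through the center: (h ± c, k).

(0, 12) and (20, 12)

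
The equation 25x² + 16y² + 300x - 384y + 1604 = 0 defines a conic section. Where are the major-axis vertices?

(-6, 2) and (-6, 22)

Group the x- and y-terms: 25(x² + 12x) + 16(y² - 24y) = -1604
Completing the square gives 25(x + 6)² + 16(y - 12)² = -1604 + 900 + 2304 = 1600.
Divide by 1600: (x + 6)²/64 + (y - 12)²/100 = 1
Ellipse, center (-6, 12), major axis vertical; a² = 100, b² = 64.
a = 10. Vertices at (h, k ± a).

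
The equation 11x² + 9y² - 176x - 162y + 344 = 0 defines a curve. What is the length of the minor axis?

6√11

Rearranging, 11(x² - 16x) + 9(y² - 18y) = -344.
11(x - 8)² + 9(y - 9)² = -344 + 704 + 729 = 1089
Dividing both sides by 1089: (x - 8)²/99 + (y - 9)²/121 = 1
Ellipse, center (8, 9), major axis vertical; a² = 121, b² = 99.
b² = 99 so b = 3√11; the minor axis has length 2b = 6√11.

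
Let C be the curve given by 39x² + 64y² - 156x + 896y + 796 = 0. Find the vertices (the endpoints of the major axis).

(-6, -7) and (10, -7)

Group: 39(x² - 4x) + 64(y² + 14y) = -796
Completing the square gives 39(x - 2)² + 64(y + 7)² = -796 + 156 + 3136 = 2496.
Divide through by 2496 to get (x - 2)²/64 + (y + 7)²/39 = 1.
Ellipse, center (2, -7), major axis horizontal; a² = 64, b² = 39.
a = 8. Vertices at (h ± a, k).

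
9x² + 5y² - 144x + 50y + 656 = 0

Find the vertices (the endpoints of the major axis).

Group the x- and y-terms: 9(x² - 16x) + 5(y² + 10y) = -656
Complete the square: 9(x - 8)² + 5(y + 5)² = -656 + 576 + 125 = 45
Dividing both sides by 45: (x - 8)²/5 + (y + 5)²/9 = 1
Ellipse, center (8, -5), major axis vertical; a² = 9, b² = 5.
a = 3. Vertices at (h, k ± a).

(8, -8) and (8, -2)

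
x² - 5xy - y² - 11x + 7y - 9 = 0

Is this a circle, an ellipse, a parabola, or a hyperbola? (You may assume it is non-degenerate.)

hyperbola

A = 1, B = -5, C = -1.
Discriminant B² − 4AC = (-5)² − 4·1·(-1) = 29.
B² − 4AC > 0 ⇒ hyperbola.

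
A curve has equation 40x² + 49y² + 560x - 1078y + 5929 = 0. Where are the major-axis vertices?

Group the x- and y-terms: 40(x² + 14x) + 49(y² - 22y) = -5929
Completing the square gives 40(x + 7)² + 49(y - 11)² = -5929 + 1960 + 5929 = 1960.
Dividing both sides by 1960: (x + 7)²/49 + (y - 11)²/40 = 1
Ellipse, center (-7, 11), major axis horizontal; a² = 49, b² = 40.
a = 7. Vertices at (h ± a, k).

(-14, 11) and (0, 11)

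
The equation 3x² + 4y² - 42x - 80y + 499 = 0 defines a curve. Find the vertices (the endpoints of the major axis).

(3, 10) and (11, 10)

Collect terms: 3(x² - 14x) + 4(y² - 20y) = -499
Completing the square gives 3(x - 7)² + 4(y - 10)² = -499 + 147 + 400 = 48.
Divide through by 48 to get (x - 7)²/16 + (y - 10)²/12 = 1.
Ellipse, center (7, 10), major axis horizontal; a² = 16, b² = 12.
a = 4. Vertices at (h ± a, k).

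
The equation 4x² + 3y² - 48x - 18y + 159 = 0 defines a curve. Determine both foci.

Group the x- and y-terms: 4(x² - 12x) + 3(y² - 6y) = -159
Completing the square gives 4(x - 6)² + 3(y - 3)² = -159 + 144 + 27 = 12.
Divide by 12: (x - 6)²/3 + (y - 3)²/4 = 1
Ellipse, center (6, 3), major axis vertical; a² = 4, b² = 3.
c² = a² - b² = 4 - 3 = 1, so c = 1.
Foci lie on the vertical axis through the center: (h, k ± c).

(6, 2) and (6, 4)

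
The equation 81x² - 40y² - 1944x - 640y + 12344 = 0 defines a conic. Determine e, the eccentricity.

e = 11/9

Rearranging, 81(x² - 24x) -40(y² + 16y) = -12344.
Completing the square gives 81(x - 12)² -40(y + 8)² = -12344 + 11664 - 2560 = -3240.
Dividing both sides by -3240: (y + 8)²/81 - (x - 12)²/40 = 1
Hyperbola, center (12, -8), transverse axis vertical; a² = 81, b² = 40.
c² = a² + b² = 121, so c = 11.
e = c/a = 11/9.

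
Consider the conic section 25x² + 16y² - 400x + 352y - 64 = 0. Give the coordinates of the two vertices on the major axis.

(8, -26) and (8, 4)

Group: 25(x² - 16x) + 16(y² + 22y) = 64
Complete the square in x and y: 25(x - 8)² + 16(y + 11)² = 64 + 1600 + 1936 = 3600
Divide by 3600: (x - 8)²/144 + (y + 11)²/225 = 1
Ellipse, center (8, -11), major axis vertical; a² = 225, b² = 144.
a = 15. Vertices at (h, k ± a).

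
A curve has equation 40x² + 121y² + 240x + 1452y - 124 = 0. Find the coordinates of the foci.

(-12, -6) and (6, -6)

40(x² + 6x) + 121(y² + 12y) = 124
40(x + 3)² + 121(y + 6)² = 124 + 360 + 4356 = 4840
Divide through by 4840 to get (x + 3)²/121 + (y + 6)²/40 = 1.
Ellipse, center (-3, -6), major axis horizontal; a² = 121, b² = 40.
c² = a² - b² = 121 - 40 = 81, so c = 9.
Foci lie on the horizontal axis through the center: (h ± c, k).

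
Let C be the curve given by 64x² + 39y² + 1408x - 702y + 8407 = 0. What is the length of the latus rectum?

64(x² + 22x) + 39(y² - 18y) = -8407
Complete the square: 64(x + 11)² + 39(y - 9)² = -8407 + 7744 + 3159 = 2496
Dividing both sides by 2496: (x + 11)²/39 + (y - 9)²/64 = 1
Ellipse, center (-11, 9), major axis vertical; a² = 64, b² = 39.
Latus rectum length = 2b²/a = 2·39/8 = 39/4.

39/4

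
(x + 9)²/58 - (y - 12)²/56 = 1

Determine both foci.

Center (-9, 12). The positive term is the x-term, so the transverse axis is horizontal; a² = 58, b² = 56.
c² = a² + b² = 58 + 56 = 114, so c = √114.
Foci lie on the horizontal axis through the center: (h ± c, k).

(-9 - √114, 12) and (-9 + √114, 12)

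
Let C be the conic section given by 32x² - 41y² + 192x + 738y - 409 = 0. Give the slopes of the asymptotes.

32(x² + 6x) -41(y² - 18y) = 409
Complete the square in x and y: 32(x + 3)² -41(y - 9)² = 409 + 288 - 3321 = -2624
Divide by -2624: (y - 9)²/64 - (x + 3)²/82 = 1
Hyperbola, center (-3, 9), transverse axis vertical; a² = 64, b² = 82.
For a vertical hyperbola the asymptotes have slope ±a/b.
Here that is ±8/√82 = ±4√82/41.

4√82/41 and -4√82/41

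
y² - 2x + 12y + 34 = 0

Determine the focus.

(-1/2, -6)

Only y is squared. Complete the square in y: (y + 6)² = 2(x + 1).
Vertex (-1, -6); 4p = 2 so p = 1/2. Opens right.
Focus is p units from the vertex along the axis: (h + p, k).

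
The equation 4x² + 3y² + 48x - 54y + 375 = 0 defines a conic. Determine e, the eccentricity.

4(x² + 12x) + 3(y² - 18y) = -375
Complete the square: 4(x + 6)² + 3(y - 9)² = -375 + 144 + 243 = 12
Dividing both sides by 12: (x + 6)²/3 + (y - 9)²/4 = 1
Ellipse, center (-6, 9), major axis vertical; a² = 4, b² = 3.
c² = a² - b² = 1, so c = 1.
e = c/a = 1/2.

e = 1/2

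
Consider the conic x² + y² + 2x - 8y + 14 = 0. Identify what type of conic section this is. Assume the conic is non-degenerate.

circle

No xy term. Coefficients of x² and y² are A = 1, C = 1.
A = C (same sign) ⇒ circle.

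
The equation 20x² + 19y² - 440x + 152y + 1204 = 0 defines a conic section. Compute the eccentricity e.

e = √5/10

Rearranging, 20(x² - 22x) + 19(y² + 8y) = -1204.
20(x - 11)² + 19(y + 4)² = -1204 + 2420 + 304 = 1520
Dividing both sides by 1520: (x - 11)²/76 + (y + 4)²/80 = 1
Ellipse, center (11, -4), major axis vertical; a² = 80, b² = 76.
c² = a² - b² = 4, so c = 2.
e = c/a = 2/4√5 = √5/10.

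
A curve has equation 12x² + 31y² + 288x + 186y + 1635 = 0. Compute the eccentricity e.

12(x² + 24x) + 31(y² + 6y) = -1635
Complete the square in x and y: 12(x + 12)² + 31(y + 3)² = -1635 + 1728 + 279 = 372
Dividing both sides by 372: (x + 12)²/31 + (y + 3)²/12 = 1
Ellipse, center (-12, -3), major axis horizontal; a² = 31, b² = 12.
c² = a² - b² = 19, so c = √19.
e = c/a = √19/√31 = √589/31.

e = √589/31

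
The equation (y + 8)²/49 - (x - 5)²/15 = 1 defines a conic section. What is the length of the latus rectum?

30/7

Center (5, -8). The positive term is the y-term, so the transverse axis is vertical; a² = 49, b² = 15.
Latus rectum length = 2b²/a = 2·15/7 = 30/7.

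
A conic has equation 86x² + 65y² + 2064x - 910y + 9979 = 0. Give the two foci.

86(x² + 24x) + 65(y² - 14y) = -9979
Complete the square in x and y: 86(x + 12)² + 65(y - 7)² = -9979 + 12384 + 3185 = 5590
Divide by 5590: (x + 12)²/65 + (y - 7)²/86 = 1
Ellipse, center (-12, 7), major axis vertical; a² = 86, b² = 65.
c² = a² - b² = 86 - 65 = 21, so c = √21.
Foci lie on the vertical axis through the center: (h, k ± c).

(-12, 7 - √21) and (-12, 7 + √21)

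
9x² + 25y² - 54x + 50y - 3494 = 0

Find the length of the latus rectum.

Rearranging, 9(x² - 6x) + 25(y² + 2y) = 3494.
Completing the square gives 9(x - 3)² + 25(y + 1)² = 3494 + 81 + 25 = 3600.
Divide by 3600: (x - 3)²/400 + (y + 1)²/144 = 1
Ellipse, center (3, -1), major axis horizontal; a² = 400, b² = 144.
Latus rectum length = 2b²/a = 2·144/20 = 72/5.

72/5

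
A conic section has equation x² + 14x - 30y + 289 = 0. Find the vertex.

Only x is squared. Complete the square in x: (x + 7)² = 30(y - 8).
Vertex (-7, 8); 4p = 30 so p = 15/2. Opens up.

(-7, 8)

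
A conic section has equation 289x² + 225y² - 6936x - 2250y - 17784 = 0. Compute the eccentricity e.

Group the x- and y-terms: 289(x² - 24x) + 225(y² - 10y) = 17784
Completing the square gives 289(x - 12)² + 225(y - 5)² = 17784 + 41616 + 5625 = 65025.
Dividing both sides by 65025: (x - 12)²/225 + (y - 5)²/289 = 1
Ellipse, center (12, 5), major axis vertical; a² = 289, b² = 225.
c² = a² - b² = 64, so c = 8.
e = c/a = 8/17.

e = 8/17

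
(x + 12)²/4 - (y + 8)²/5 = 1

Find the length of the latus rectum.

5

Center (-12, -8). The positive term is the x-term, so the transverse axis is horizontal; a² = 4, b² = 5.
Latus rectum length = 2b²/a = 2·5/2 = 5.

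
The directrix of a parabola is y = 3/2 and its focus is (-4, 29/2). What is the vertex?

(-4, 8)

The vertex is the midpoint between the focus and the directrix along the axis of symmetry.
Axis is vertical (directrix is horizontal). Vertex y-coordinate = (29/2 + 3/2)/2 = 8; x-coordinate = -4.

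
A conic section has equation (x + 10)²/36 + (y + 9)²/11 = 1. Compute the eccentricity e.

Center (-10, -9). The larger denominator 36 sits under the x-term, so the major axis is horizontal; a² = 36, b² = 11.
c² = a² - b² = 25, so c = 5.
e = c/a = 5/6.

e = 5/6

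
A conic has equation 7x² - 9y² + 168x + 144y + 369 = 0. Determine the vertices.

(-15, 8) and (-9, 8)

Rearranging, 7(x² + 24x) -9(y² - 16y) = -369.
7(x + 12)² -9(y - 8)² = -369 + 1008 - 576 = 63
Divide by 63: (x + 12)²/9 - (y - 8)²/7 = 1
Hyperbola, center (-12, 8), transverse axis horizontal; a² = 9, b² = 7.
a = 3. Vertices at (h ± a, k).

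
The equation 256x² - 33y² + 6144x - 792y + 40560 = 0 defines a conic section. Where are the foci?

(-12, -29) and (-12, 5)

Collect terms: 256(x² + 24x) -33(y² + 24y) = -40560
Complete the square: 256(x + 12)² -33(y + 12)² = -40560 + 36864 - 4752 = -8448
Divide by -8448: (y + 12)²/256 - (x + 12)²/33 = 1
Hyperbola, center (-12, -12), transverse axis vertical; a² = 256, b² = 33.
c² = a² + b² = 256 + 33 = 289, so c = 17.
Foci lie on the vertical axis through the center: (h, k ± c).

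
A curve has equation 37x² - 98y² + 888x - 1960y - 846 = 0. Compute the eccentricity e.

37(x² + 24x) -98(y² + 20y) = 846
Complete the square: 37(x + 12)² -98(y + 10)² = 846 + 5328 - 9800 = -3626
Dividing both sides by -3626: (y + 10)²/37 - (x + 12)²/98 = 1
Hyperbola, center (-12, -10), transverse axis vertical; a² = 37, b² = 98.
c² = a² + b² = 135, so c = 3√15.
e = c/a = 3√15/√37 = 3√555/37.

e = 3√555/37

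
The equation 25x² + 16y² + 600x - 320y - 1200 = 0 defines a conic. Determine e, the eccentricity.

e = 3/5

Group the x- and y-terms: 25(x² + 24x) + 16(y² - 20y) = 1200
25(x + 12)² + 16(y - 10)² = 1200 + 3600 + 1600 = 6400
Divide through by 6400 to get (x + 12)²/256 + (y - 10)²/400 = 1.
Ellipse, center (-12, 10), major axis vertical; a² = 400, b² = 256.
c² = a² - b² = 144, so c = 12.
e = c/a = 12/20 = 3/5.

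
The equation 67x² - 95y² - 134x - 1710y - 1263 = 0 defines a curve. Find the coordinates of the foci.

Group: 67(x² - 2x) -95(y² + 18y) = 1263
Complete the square in x and y: 67(x - 1)² -95(y + 9)² = 1263 + 67 - 7695 = -6365
Divide through by -6365 to get (y + 9)²/67 - (x - 1)²/95 = 1.
Hyperbola, center (1, -9), transverse axis vertical; a² = 67, b² = 95.
c² = a² + b² = 67 + 95 = 162, so c = 9√2.
Foci lie on the vertical axis through the center: (h, k ± c).

(1, -9 - 9√2) and (1, -9 + 9√2)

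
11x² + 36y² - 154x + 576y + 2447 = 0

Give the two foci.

(2, -8) and (12, -8)

11(x² - 14x) + 36(y² + 16y) = -2447
Completing the square gives 11(x - 7)² + 36(y + 8)² = -2447 + 539 + 2304 = 396.
Divide through by 396 to get (x - 7)²/36 + (y + 8)²/11 = 1.
Ellipse, center (7, -8), major axis horizontal; a² = 36, b² = 11.
c² = a² - b² = 36 - 11 = 25, so c = 5.
Foci lie on the horizontal axis through the center: (h ± c, k).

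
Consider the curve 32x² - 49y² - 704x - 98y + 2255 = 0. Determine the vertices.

32(x² - 22x) -49(y² + 2y) = -2255
32(x - 11)² -49(y + 1)² = -2255 + 3872 - 49 = 1568
Divide through by 1568 to get (x - 11)²/49 - (y + 1)²/32 = 1.
Hyperbola, center (11, -1), transverse axis horizontal; a² = 49, b² = 32.
a = 7. Vertices at (h ± a, k).

(4, -1) and (18, -1)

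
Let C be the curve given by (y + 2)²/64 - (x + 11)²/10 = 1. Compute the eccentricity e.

Center (-11, -2). The positive term is the y-term, so the transverse axis is vertical; a² = 64, b² = 10.
c² = a² + b² = 74, so c = √74.
e = c/a = √74/8.

e = √74/8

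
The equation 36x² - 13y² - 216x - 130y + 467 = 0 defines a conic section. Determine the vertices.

(3, -11) and (3, 1)

Rearranging, 36(x² - 6x) -13(y² + 10y) = -467.
Complete the square in x and y: 36(x - 3)² -13(y + 5)² = -467 + 324 - 325 = -468
Divide by -468: (y + 5)²/36 - (x - 3)²/13 = 1
Hyperbola, center (3, -5), transverse axis vertical; a² = 36, b² = 13.
a = 6. Vertices at (h, k ± a).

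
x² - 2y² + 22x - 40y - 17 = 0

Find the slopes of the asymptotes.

Collect terms: (x² + 22x) -2(y² + 20y) = 17
Completing the square gives (x + 11)² -2(y + 10)² = 17 + 121 - 200 = -62.
Divide through by -62 to get (y + 10)²/31 - (x + 11)²/62 = 1.
Hyperbola, center (-11, -10), transverse axis vertical; a² = 31, b² = 62.
For a vertical hyperbola the asymptotes have slope ±a/b.
Here that is ±√31/√62 = ±√2/2.

√2/2 and -√2/2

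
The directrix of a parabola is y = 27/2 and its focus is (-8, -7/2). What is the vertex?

(-8, 5)

The vertex is the midpoint between the focus and the directrix along the axis of symmetry.
Axis is vertical (directrix is horizontal). Vertex y-coordinate = (-7/2 + 27/2)/2 = 5; x-coordinate = -8.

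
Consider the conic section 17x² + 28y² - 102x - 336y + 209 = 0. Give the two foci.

Collect terms: 17(x² - 6x) + 28(y² - 12y) = -209
Complete the square: 17(x - 3)² + 28(y - 6)² = -209 + 153 + 1008 = 952
Dividing both sides by 952: (x - 3)²/56 + (y - 6)²/34 = 1
Ellipse, center (3, 6), major axis horizontal; a² = 56, b² = 34.
c² = a² - b² = 56 - 34 = 22, so c = √22.
Foci lie on the horizontal axis through the center: (h ± c, k).

(3 - √22, 6) and (3 + √22, 6)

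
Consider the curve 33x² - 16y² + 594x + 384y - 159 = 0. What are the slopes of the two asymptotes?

√33/4 and -√33/4

Rearranging, 33(x² + 18x) -16(y² - 24y) = 159.
33(x + 9)² -16(y - 12)² = 159 + 2673 - 2304 = 528
Divide through by 528 to get (x + 9)²/16 - (y - 12)²/33 = 1.
Hyperbola, center (-9, 12), transverse axis horizontal; a² = 16, b² = 33.
For a horizontal hyperbola the asymptotes have slope ±b/a.
Here that is ±√33/4.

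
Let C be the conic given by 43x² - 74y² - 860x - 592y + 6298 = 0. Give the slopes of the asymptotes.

Group: 43(x² - 20x) -74(y² + 8y) = -6298
Complete the square: 43(x - 10)² -74(y + 4)² = -6298 + 4300 - 1184 = -3182
Divide through by -3182 to get (y + 4)²/43 - (x - 10)²/74 = 1.
Hyperbola, center (10, -4), transverse axis vertical; a² = 43, b² = 74.
For a vertical hyperbola the asymptotes have slope ±a/b.
Here that is ±√43/√74 = ±√3182/74.

√3182/74 and -√3182/74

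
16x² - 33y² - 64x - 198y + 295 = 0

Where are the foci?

Group: 16(x² - 4x) -33(y² + 6y) = -295
16(x - 2)² -33(y + 3)² = -295 + 64 - 297 = -528
Divide by -528: (y + 3)²/16 - (x - 2)²/33 = 1
Hyperbola, center (2, -3), transverse axis vertical; a² = 16, b² = 33.
c² = a² + b² = 16 + 33 = 49, so c = 7.
Foci lie on the vertical axis through the center: (h, k ± c).

(2, -10) and (2, 4)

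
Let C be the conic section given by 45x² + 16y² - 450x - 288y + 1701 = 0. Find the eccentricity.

Group the x- and y-terms: 45(x² - 10x) + 16(y² - 18y) = -1701
Complete the square in x and y: 45(x - 5)² + 16(y - 9)² = -1701 + 1125 + 1296 = 720
Divide through by 720 to get (x - 5)²/16 + (y - 9)²/45 = 1.
Ellipse, center (5, 9), major axis vertical; a² = 45, b² = 16.
c² = a² - b² = 29, so c = √29.
e = c/a = √29/3√5 = √145/15.

e = √145/15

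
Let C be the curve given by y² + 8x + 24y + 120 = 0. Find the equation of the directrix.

x = 5

Only y is squared. Complete the square in y: (y + 12)² = -8(x - 3).
Vertex (3, -12); 4p = -8 so p = -2. Opens left.
Directrix is the vertical line x = h − p = 3 − (-2) = 5.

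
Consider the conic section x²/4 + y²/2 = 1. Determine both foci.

Center (0, 0). The larger denominator 4 sits under the x-term, so the major axis is horizontal; a² = 4, b² = 2.
c² = a² - b² = 4 - 2 = 2, so c = √2.
Foci lie on the horizontal axis through the center: (h ± c, k).

(0 - √2, 0) and (0 + √2, 0)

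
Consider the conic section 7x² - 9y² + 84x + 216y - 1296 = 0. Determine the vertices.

Rearranging, 7(x² + 12x) -9(y² - 24y) = 1296.
Complete the square: 7(x + 6)² -9(y - 12)² = 1296 + 252 - 1296 = 252
Divide through by 252 to get (x + 6)²/36 - (y - 12)²/28 = 1.
Hyperbola, center (-6, 12), transverse axis horizontal; a² = 36, b² = 28.
a = 6. Vertices at (h ± a, k).

(-12, 12) and (0, 12)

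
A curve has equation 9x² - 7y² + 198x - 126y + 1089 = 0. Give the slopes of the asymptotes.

Collect terms: 9(x² + 22x) -7(y² + 18y) = -1089
Complete the square: 9(x + 11)² -7(y + 9)² = -1089 + 1089 - 567 = -567
Dividing both sides by -567: (y + 9)²/81 - (x + 11)²/63 = 1
Hyperbola, center (-11, -9), transverse axis vertical; a² = 81, b² = 63.
For a vertical hyperbola the asymptotes have slope ±a/b.
Here that is ±9/3√7 = ±3√7/7.

3√7/7 and -3√7/7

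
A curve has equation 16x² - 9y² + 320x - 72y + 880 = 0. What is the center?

16(x² + 20x) -9(y² + 8y) = -880
Complete the square in x and y: 16(x + 10)² -9(y + 4)² = -880 + 1600 - 144 = 576
Divide by 576: (x + 10)²/36 - (y + 4)²/64 = 1
Hyperbola with center (-10, -4).

(-10, -4)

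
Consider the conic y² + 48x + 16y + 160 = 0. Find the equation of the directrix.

x = 10

Only y is squared. Complete the square in y: (y + 8)² = -48(x + 2).
Vertex (-2, -8); 4p = -48 so p = -12. Opens left.
Directrix is the vertical line x = h − p = -2 − (-12) = 10.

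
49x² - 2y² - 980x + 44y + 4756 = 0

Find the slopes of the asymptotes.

7√2/2 and -7√2/2

Rearranging, 49(x² - 20x) -2(y² - 22y) = -4756.
Completing the square gives 49(x - 10)² -2(y - 11)² = -4756 + 4900 - 242 = -98.
Divide through by -98 to get (y - 11)²/49 - (x - 10)²/2 = 1.
Hyperbola, center (10, 11), transverse axis vertical; a² = 49, b² = 2.
For a vertical hyperbola the asymptotes have slope ±a/b.
Here that is ±7/√2 = ±7√2/2.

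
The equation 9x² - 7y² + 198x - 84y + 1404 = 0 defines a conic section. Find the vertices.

(-11, -15) and (-11, 3)

Collect terms: 9(x² + 22x) -7(y² + 12y) = -1404
Complete the square in x and y: 9(x + 11)² -7(y + 6)² = -1404 + 1089 - 252 = -567
Divide by -567: (y + 6)²/81 - (x + 11)²/63 = 1
Hyperbola, center (-11, -6), transverse axis vertical; a² = 81, b² = 63.
a = 9. Vertices at (h, k ± a).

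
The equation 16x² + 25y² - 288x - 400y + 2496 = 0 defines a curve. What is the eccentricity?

Group: 16(x² - 18x) + 25(y² - 16y) = -2496
16(x - 9)² + 25(y - 8)² = -2496 + 1296 + 1600 = 400
Divide through by 400 to get (x - 9)²/25 + (y - 8)²/16 = 1.
Ellipse, center (9, 8), major axis horizontal; a² = 25, b² = 16.
c² = a² - b² = 9, so c = 3.
e = c/a = 3/5.

e = 3/5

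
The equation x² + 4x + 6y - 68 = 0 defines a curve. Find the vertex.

Only x is squared. Complete the square in x: (x + 2)² = -6(y - 12).
Vertex (-2, 12); 4p = -6 so p = -3/2. Opens down.

(-2, 12)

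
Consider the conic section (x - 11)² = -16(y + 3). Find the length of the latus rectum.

Vertex (11, -3); 4p = -16 so p = -4. Opens down.
Latus rectum length = |4p| = 16.

16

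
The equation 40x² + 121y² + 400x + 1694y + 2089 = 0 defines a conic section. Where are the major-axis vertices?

(-16, -7) and (6, -7)

Group: 40(x² + 10x) + 121(y² + 14y) = -2089
Complete the square: 40(x + 5)² + 121(y + 7)² = -2089 + 1000 + 5929 = 4840
Dividing both sides by 4840: (x + 5)²/121 + (y + 7)²/40 = 1
Ellipse, center (-5, -7), major axis horizontal; a² = 121, b² = 40.
a = 11. Vertices at (h ± a, k).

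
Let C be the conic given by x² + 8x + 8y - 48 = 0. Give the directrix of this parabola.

Only x is squared. Complete the square in x: (x + 4)² = -8(y - 8).
Vertex (-4, 8); 4p = -8 so p = -2. Opens down.
Directrix is the horizontal line y = k − p = 8 − (-2) = 10.

y = 10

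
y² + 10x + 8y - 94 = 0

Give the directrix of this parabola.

x = 27/2

Only y is squared. Complete the square in y: (y + 4)² = -10(x - 11).
Vertex (11, -4); 4p = -10 so p = -5/2. Opens left.
Directrix is the vertical line x = h − p = 11 − (-5/2) = 27/2.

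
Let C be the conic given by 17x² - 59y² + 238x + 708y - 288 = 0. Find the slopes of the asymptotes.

17(x² + 14x) -59(y² - 12y) = 288
Completing the square gives 17(x + 7)² -59(y - 6)² = 288 + 833 - 2124 = -1003.
Divide through by -1003 to get (y - 6)²/17 - (x + 7)²/59 = 1.
Hyperbola, center (-7, 6), transverse axis vertical; a² = 17, b² = 59.
For a vertical hyperbola the asymptotes have slope ±a/b.
Here that is ±√17/√59 = ±√1003/59.

√1003/59 and -√1003/59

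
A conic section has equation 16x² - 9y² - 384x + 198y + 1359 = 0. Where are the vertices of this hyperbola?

Group the x- and y-terms: 16(x² - 24x) -9(y² - 22y) = -1359
Completing the square gives 16(x - 12)² -9(y - 11)² = -1359 + 2304 - 1089 = -144.
Divide by -144: (y - 11)²/16 - (x - 12)²/9 = 1
Hyperbola, center (12, 11), transverse axis vertical; a² = 16, b² = 9.
a = 4. Vertices at (h, k ± a).

(12, 7) and (12, 15)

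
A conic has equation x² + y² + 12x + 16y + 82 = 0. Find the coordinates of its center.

(x² + 12x) + (y² + 16y) = -82
Complete the square: (x + 6)² + (y + 8)² = -82 + 36 + 64 = 18
So (x + 6)² + (y + 8)² = 18.
Circle centered at (-6, -8) with r² = 18.

(-6, -8)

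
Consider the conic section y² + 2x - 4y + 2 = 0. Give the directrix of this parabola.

x = 3/2

Only y is squared. Complete the square in y: (y - 2)² = -2(x - 1).
Vertex (1, 2); 4p = -2 so p = -1/2. Opens left.
Directrix is the vertical line x = h − p = 1 − (-1/2) = 3/2.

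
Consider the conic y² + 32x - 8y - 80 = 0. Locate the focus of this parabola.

(-5, 4)

Only y is squared. Complete the square in y: (y - 4)² = -32(x - 3).
Vertex (3, 4); 4p = -32 so p = -8. Opens left.
Focus is p units from the vertex along the axis: (h + p, k).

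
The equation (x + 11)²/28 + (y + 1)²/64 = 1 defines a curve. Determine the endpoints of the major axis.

(-11, -9) and (-11, 7)

Center (-11, -1). The larger denominator 64 sits under the y-term, so the major axis is vertical; a² = 64, b² = 28.
a = 8. Vertices at (h, k ± a).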